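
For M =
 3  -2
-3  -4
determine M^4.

[[231, 74], [111, 490]]

M^2 = [[15, 2], [3, 22]]
M^3 = [[39, -38], [-57, -94]]
M^4 = [[231, 74], [111, 490]]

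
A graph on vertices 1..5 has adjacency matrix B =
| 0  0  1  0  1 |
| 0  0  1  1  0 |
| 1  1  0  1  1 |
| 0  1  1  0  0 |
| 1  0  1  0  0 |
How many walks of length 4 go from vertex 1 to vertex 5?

The number of length-4 walks from vertex 1 to vertex 5 is entry (1,5) of B⁴, where B is the adjacency matrix.
B² = [[2, 1, 1, 1, 1], [1, 2, 1, 1, 1], [1, 1, 4, 1, 1], [1, 1, 1, 2, 1], [1, 1, 1, 1, 2]]
B³ = [[2, 2, 5, 2, 3], [2, 2, 5, 3, 2], [5, 5, 4, 5, 5], [2, 3, 5, 2, 2], [3, 2, 5, 2, 2]]
B⁴ = [[8, 7, 9, 7, 7], [7, 8, 9, 7, 7], [9, 9, 20, 9, 9], [7, 7, 9, 8, 7], [7, 7, 9, 7, 8]]

7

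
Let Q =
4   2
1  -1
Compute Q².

[[18, 6], [3, 3]]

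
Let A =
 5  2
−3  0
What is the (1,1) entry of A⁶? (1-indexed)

2059

tr A = 5 and det A = 6, so the characteristic polynomial is λ² − (5)λ + (6) with roots 2 and 3.
Eigenvectors give P = [[−2, −1], [3, 1]] with P⁻¹ = [[1, 1], [−3, −2]], and A = P·diag(2, 3)·P⁻¹.
Then A⁶ = P·diag(64, 729)·P⁻¹ = [[−128, −729], [192, 729]] · [[1, 1], [−3, −2]] = [[2059, 1330], [−1995, −1266]].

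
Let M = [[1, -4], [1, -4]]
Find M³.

M² = [[-3, 12], [-3, 12]]
M³ = [[9, -36], [9, -36]]

[[9, -36], [9, -36]]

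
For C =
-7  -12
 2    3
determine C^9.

[[-59047, -118092], [19682, 39363]]

tr C = -4 and det C = 3, so the characteristic polynomial is λ² − (-4)λ + (3) with roots -1 and -3.
Eigenvectors give P = [[2, 3], [-1, -1]] with P⁻¹ = [[-1, -3], [1, 2]], and C = P·diag(-1, -3)·P⁻¹.
Then C^9 = P·diag(-1, -19683)·P⁻¹ = [[-2, -59049], [1, 19683]] · [[-1, -3], [1, 2]] = [[-59047, -118092], [19682, 39363]].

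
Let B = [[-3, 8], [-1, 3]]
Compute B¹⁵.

[[-3, 8], [-1, 3]]

B² = I (check: tr B = 0 and det B = -1), so B¹⁵ = B since 15 is odd.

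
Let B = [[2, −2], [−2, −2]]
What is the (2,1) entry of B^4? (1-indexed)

B^2 = [[8, 0], [0, 8]]
B^3 = [[16, −16], [−16, −16]]
B^4 = [[64, 0], [0, 64]]

0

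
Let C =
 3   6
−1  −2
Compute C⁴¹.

C² = C (a projection; rank 1, trace 1), so C⁴¹ = C.

[[3, 6], [−1, −2]]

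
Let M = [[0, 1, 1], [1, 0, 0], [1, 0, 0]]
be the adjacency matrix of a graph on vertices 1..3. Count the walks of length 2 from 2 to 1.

The number of length-2 walks from vertex 2 to vertex 1 is entry (2,1) of M², where M is the adjacency matrix.
M² = [[2, 0, 0], [0, 1, 1], [0, 1, 1]]

0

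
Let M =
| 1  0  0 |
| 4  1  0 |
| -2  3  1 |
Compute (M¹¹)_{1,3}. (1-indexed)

M = I + N where N = [[0, 0, 0], [4, 0, 0], [-2, 3, 0]] is strictly lower-triangular, so N³ = 0.
(I + N)¹¹ = I + 11·N + 55·N² = [[1, 0, 0], [44, 1, 0], [638, 33, 1]].

0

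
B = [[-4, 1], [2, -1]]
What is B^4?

[[374, -105], [-210, 59]]

B^2 = [[18, -5], [-10, 3]]
B^3 = [[-82, 23], [46, -13]]
B^4 = [[374, -105], [-210, 59]]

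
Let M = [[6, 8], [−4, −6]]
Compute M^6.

[[64, 0], [0, 64]]

tr M = 0 and det M = −4, so the characteristic polynomial is λ² − (0)λ + (−4) with roots −2 and 2.
Eigenvectors give P = [[−1, 2], [1, −1]] with P⁻¹ = [[1, 2], [1, 1]], and M = P·diag(−2, 2)·P⁻¹.
Then M^6 = P·diag(64, 64)·P⁻¹ = [[−64, 128], [64, −64]] · [[1, 2], [1, 1]] = [[64, 0], [0, 64]].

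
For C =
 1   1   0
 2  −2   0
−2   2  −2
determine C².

[[3, −1, 0], [−2, 6, 0], [6, −10, 4]]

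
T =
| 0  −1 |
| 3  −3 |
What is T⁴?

T² = [[−3, 3], [−9, 6]]
T³ = [[9, −6], [18, −9]]
T⁴ = [[−18, 9], [−27, 9]]

[[−18, 9], [−27, 9]]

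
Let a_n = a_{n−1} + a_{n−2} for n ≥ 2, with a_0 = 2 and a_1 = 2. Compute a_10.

178

With companion matrix M = [[1, 1], [1, 0]], [a_n, a_{n−1}]ᵀ = M·[a_{n−1}, a_{n−2}]ᵀ, so [a_10, a_9]ᵀ = M^9·[a_1, a_0]ᵀ.
M^9 = [[55, 34], [34, 21]], giving [a_10, a_9]ᵀ = [[178], [110]].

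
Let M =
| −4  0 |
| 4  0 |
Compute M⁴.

[[256, 0], [−256, 0]]

M² = [[16, 0], [−16, 0]]
M³ = [[−64, 0], [64, 0]]
M⁴ = [[256, 0], [−256, 0]]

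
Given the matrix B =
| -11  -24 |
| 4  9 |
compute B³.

tr B = -2 and det B = -3, so the characteristic polynomial is λ² − (-2)λ + (-3) with roots 1 and -3.
Eigenvectors give P = [[-2, 3], [1, -1]] with P⁻¹ = [[1, 3], [1, 2]], and B = P·diag(1, -3)·P⁻¹.
Then B³ = P·diag(1, -27)·P⁻¹ = [[-2, -81], [1, 27]] · [[1, 3], [1, 2]] = [[-83, -168], [28, 57]].

[[-83, -168], [28, 57]]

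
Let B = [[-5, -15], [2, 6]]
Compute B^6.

B² = B (a projection; rank 1, trace 1), so B^6 = B.

[[-5, -15], [2, 6]]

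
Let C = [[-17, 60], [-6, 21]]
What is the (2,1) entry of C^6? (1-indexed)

-2184

tr C = 4 and det C = 3, so the characteristic polynomial is λ² − (4)λ + (3) with roots 1 and 3.
Eigenvectors give P = [[-10, -3], [-3, -1]] with P⁻¹ = [[-1, 3], [3, -10]], and C = P·diag(1, 3)·P⁻¹.
Then C^6 = P·diag(1, 729)·P⁻¹ = [[-10, -2187], [-3, -729]] · [[-1, 3], [3, -10]] = [[-6551, 21840], [-2184, 7281]].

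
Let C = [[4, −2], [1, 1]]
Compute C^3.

[[46, −38], [19, −11]]

tr C = 5 and det C = 6, so the characteristic polynomial is λ² − (5)λ + (6) with roots 2 and 3.
Eigenvectors give P = [[1, 2], [1, 1]] with P⁻¹ = [[−1, 2], [1, −1]], and C = P·diag(2, 3)·P⁻¹.
Then C^3 = P·diag(8, 27)·P⁻¹ = [[8, 54], [8, 27]] · [[−1, 2], [1, −1]] = [[46, −38], [19, −11]].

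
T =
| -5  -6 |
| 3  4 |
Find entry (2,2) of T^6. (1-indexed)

-62

tr T = -1 and det T = -2, so the characteristic polynomial is λ² − (-1)λ + (-2) with roots -2 and 1.
Eigenvectors give P = [[-2, -1], [1, 1]] with P⁻¹ = [[-1, -1], [1, 2]], and T = P·diag(-2, 1)·P⁻¹.
Then T^6 = P·diag(64, 1)·P⁻¹ = [[-128, -1], [64, 1]] · [[-1, -1], [1, 2]] = [[127, 126], [-63, -62]].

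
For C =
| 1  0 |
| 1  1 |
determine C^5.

C = I + N where N = [[0, 0], [1, 0]] is strictly lower-triangular, so N^2 = 0.
(I + N)^5 = I + 5·N = [[1, 0], [5, 1]].

[[1, 0], [5, 1]]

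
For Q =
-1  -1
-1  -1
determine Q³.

[[-4, -4], [-4, -4]]

Q² = [[2, 2], [2, 2]]
Q³ = [[-4, -4], [-4, -4]]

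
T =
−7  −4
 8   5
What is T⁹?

[[−39367, −19684], [39368, 19685]]

tr T = −2 and det T = −3, so the characteristic polynomial is λ² − (−2)λ + (−3) with roots 1 and −3.
Eigenvectors give P = [[−1, −1], [2, 1]] with P⁻¹ = [[1, 1], [−2, −1]], and T = P·diag(1, −3)·P⁻¹.
Then T⁹ = P·diag(1, −19683)·P⁻¹ = [[−1, 19683], [2, −19683]] · [[1, 1], [−2, −1]] = [[−39367, −19684], [39368, 19685]].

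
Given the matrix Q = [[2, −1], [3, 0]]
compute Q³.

Q² = [[1, −2], [6, −3]]
Q³ = [[−4, −1], [3, −6]]

[[−4, −1], [3, −6]]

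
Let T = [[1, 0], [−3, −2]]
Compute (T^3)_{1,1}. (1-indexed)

T^2 = [[1, 0], [3, 4]]
T^3 = [[1, 0], [−9, −8]]

1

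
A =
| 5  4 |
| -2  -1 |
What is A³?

tr A = 4 and det A = 3, so the characteristic polynomial is λ² − (4)λ + (3) with roots 1 and 3.
Eigenvectors give P = [[-1, 2], [1, -1]] with P⁻¹ = [[1, 2], [1, 1]], and A = P·diag(1, 3)·P⁻¹.
Then A³ = P·diag(1, 27)·P⁻¹ = [[-1, 54], [1, -27]] · [[1, 2], [1, 1]] = [[53, 52], [-26, -25]].

[[53, 52], [-26, -25]]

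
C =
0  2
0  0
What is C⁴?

[[0, 0], [0, 0]]

C is strictly triangular, hence nilpotent: C² = 0, so C⁴ = 0.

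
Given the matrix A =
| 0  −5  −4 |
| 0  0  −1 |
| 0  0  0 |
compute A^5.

[[0, 0, 0], [0, 0, 0], [0, 0, 0]]

A is strictly triangular, hence nilpotent: A^3 = 0, so A^5 = 0.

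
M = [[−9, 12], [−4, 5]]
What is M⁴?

[[321, −480], [160, −239]]

tr M = −4 and det M = 3, so the characteristic polynomial is λ² − (−4)λ + (3) with roots −3 and −1.
Eigenvectors give P = [[−2, 3], [−1, 2]] with P⁻¹ = [[−2, 3], [−1, 2]], and M = P·diag(−3, −1)·P⁻¹.
Then M⁴ = P·diag(81, 1)·P⁻¹ = [[−162, 3], [−81, 2]] · [[−2, 3], [−1, 2]] = [[321, −480], [160, −239]].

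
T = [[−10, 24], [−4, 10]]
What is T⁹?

tr T = 0 and det T = −4, so the characteristic polynomial is λ² − (0)λ + (−4) with roots −2 and 2.
Eigenvectors give P = [[3, 2], [1, 1]] with P⁻¹ = [[1, −2], [−1, 3]], and T = P·diag(−2, 2)·P⁻¹.
Then T⁹ = P·diag(−512, 512)·P⁻¹ = [[−1536, 1024], [−512, 512]] · [[1, −2], [−1, 3]] = [[−2560, 6144], [−1024, 2560]].

[[−2560, 6144], [−1024, 2560]]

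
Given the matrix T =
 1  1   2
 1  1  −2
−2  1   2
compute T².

[[−2, 4, 4], [6, 0, −4], [−5, 1, −2]]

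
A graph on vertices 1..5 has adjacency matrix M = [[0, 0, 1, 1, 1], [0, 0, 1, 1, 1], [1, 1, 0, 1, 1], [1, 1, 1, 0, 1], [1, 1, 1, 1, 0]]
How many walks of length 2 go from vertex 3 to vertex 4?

3

The number of length-2 walks from vertex 3 to vertex 4 is entry (3,4) of M^2, where M is the adjacency matrix.
M^2 = [[3, 3, 2, 2, 2], [3, 3, 2, 2, 2], [2, 2, 4, 3, 3], [2, 2, 3, 4, 3], [2, 2, 3, 3, 4]]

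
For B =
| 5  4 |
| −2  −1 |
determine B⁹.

tr B = 4 and det B = 3, so the characteristic polynomial is λ² − (4)λ + (3) with roots 3 and 1.
Eigenvectors give P = [[2, 1], [−1, −1]] with P⁻¹ = [[1, 1], [−1, −2]], and B = P·diag(3, 1)·P⁻¹.
Then B⁹ = P·diag(19683, 1)·P⁻¹ = [[39366, 1], [−19683, −1]] · [[1, 1], [−1, −2]] = [[39365, 39364], [−19682, −19681]].

[[39365, 39364], [−19682, −19681]]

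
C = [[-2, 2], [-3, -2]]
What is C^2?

[[-2, -8], [12, -2]]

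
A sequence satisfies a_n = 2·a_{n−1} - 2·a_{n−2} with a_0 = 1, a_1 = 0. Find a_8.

With companion matrix Q = [[2, -2], [1, 0]], [a_n, a_{n−1}]ᵀ = Q·[a_{n−1}, a_{n−2}]ᵀ, so [a_8, a_7]ᵀ = Q^7·[a_1, a_0]ᵀ.
Q^7 = [[0, 16], [-8, 16]], giving [a_8, a_7]ᵀ = [[16], [16]].

16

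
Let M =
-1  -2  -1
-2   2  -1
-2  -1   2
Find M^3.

M^2 = [[7, -1, 1], [0, 9, -2], [0, 0, 7]]
M^3 = [[-7, -17, -4], [-14, 20, -13], [-14, -7, 14]]

[[-7, -17, -4], [-14, 20, -13], [-14, -7, 14]]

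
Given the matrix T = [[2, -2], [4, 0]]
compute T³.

[[-24, 8], [-16, -16]]

T² = [[-4, -4], [8, -8]]
T³ = [[-24, 8], [-16, -16]]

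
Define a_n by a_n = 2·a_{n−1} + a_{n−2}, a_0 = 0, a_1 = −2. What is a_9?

With companion matrix B = [[2, 1], [1, 0]], [a_n, a_{n−1}]ᵀ = B·[a_{n−1}, a_{n−2}]ᵀ, so [a_9, a_8]ᵀ = B^8·[a_1, a_0]ᵀ.
B^8 = [[985, 408], [408, 169]], giving [a_9, a_8]ᵀ = [[−1970], [−816]].

−1970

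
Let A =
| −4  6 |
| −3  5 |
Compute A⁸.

[[−254, 510], [−255, 511]]

tr A = 1 and det A = −2, so the characteristic polynomial is λ² − (1)λ + (−2) with roots 2 and −1.
Eigenvectors give P = [[−1, −2], [−1, −1]] with P⁻¹ = [[1, −2], [−1, 1]], and A = P·diag(2, −1)·P⁻¹.
Then A⁸ = P·diag(256, 1)·P⁻¹ = [[−256, −2], [−256, −1]] · [[1, −2], [−1, 1]] = [[−254, 510], [−255, 511]].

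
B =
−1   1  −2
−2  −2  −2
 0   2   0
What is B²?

[[−1, −7, 0], [6, −2, 8], [−4, −4, −4]]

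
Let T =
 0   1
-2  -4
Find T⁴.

[[-28, -48], [96, 164]]

T² = [[-2, -4], [8, 14]]
T³ = [[8, 14], [-28, -48]]
T⁴ = [[-28, -48], [96, 164]]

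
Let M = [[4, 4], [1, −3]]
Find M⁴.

[[404, 132], [33, 173]]

M² = [[20, 4], [1, 13]]
M³ = [[84, 68], [17, −35]]
M⁴ = [[404, 132], [33, 173]]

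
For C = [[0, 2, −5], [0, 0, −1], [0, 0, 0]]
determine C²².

[[0, 0, 0], [0, 0, 0], [0, 0, 0]]

C is strictly triangular, hence nilpotent: C³ = 0, so C²² = 0.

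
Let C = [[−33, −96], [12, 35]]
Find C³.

tr C = 2 and det C = −3, so the characteristic polynomial is λ² − (2)λ + (−3) with roots 3 and −1.
Eigenvectors give P = [[−8, −3], [3, 1]] with P⁻¹ = [[1, 3], [−3, −8]], and C = P·diag(3, −1)·P⁻¹.
Then C³ = P·diag(27, −1)·P⁻¹ = [[−216, 3], [81, −1]] · [[1, 3], [−3, −8]] = [[−225, −672], [84, 251]].

[[−225, −672], [84, 251]]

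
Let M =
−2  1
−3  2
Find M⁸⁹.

M² = I (check: tr M = 0 and det M = −1), so M⁸⁹ = M since 89 is odd.

[[−2, 1], [−3, 2]]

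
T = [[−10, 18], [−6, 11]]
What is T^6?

tr T = 1 and det T = −2, so the characteristic polynomial is λ² − (1)λ + (−2) with roots 2 and −1.
Eigenvectors give P = [[−3, 2], [−2, 1]] with P⁻¹ = [[1, −2], [2, −3]], and T = P·diag(2, −1)·P⁻¹.
Then T^6 = P·diag(64, 1)·P⁻¹ = [[−192, 2], [−128, 1]] · [[1, −2], [2, −3]] = [[−188, 378], [−126, 253]].

[[−188, 378], [−126, 253]]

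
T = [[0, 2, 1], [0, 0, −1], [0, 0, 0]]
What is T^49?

T is strictly triangular, hence nilpotent: T^3 = 0, so T^49 = 0.

[[0, 0, 0], [0, 0, 0], [0, 0, 0]]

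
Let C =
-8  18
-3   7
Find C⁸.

[[766, -1530], [255, -509]]

tr C = -1 and det C = -2, so the characteristic polynomial is λ² − (-1)λ + (-2) with roots 1 and -2.
Eigenvectors give P = [[-2, -3], [-1, -1]] with P⁻¹ = [[1, -3], [-1, 2]], and C = P·diag(1, -2)·P⁻¹.
Then C⁸ = P·diag(1, 256)·P⁻¹ = [[-2, -768], [-1, -256]] · [[1, -3], [-1, 2]] = [[766, -1530], [255, -509]].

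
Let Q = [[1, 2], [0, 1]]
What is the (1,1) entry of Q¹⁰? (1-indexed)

Q = I + N where N = [[0, 2], [0, 0]] is strictly upper-triangular, so N² = 0.
(I + N)¹⁰ = I + 10·N = [[1, 20], [0, 1]].

1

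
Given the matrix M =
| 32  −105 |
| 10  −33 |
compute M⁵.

tr M = −1 and det M = −6, so the characteristic polynomial is λ² − (−1)λ + (−6) with roots −3 and 2.
Eigenvectors give P = [[3, 7], [1, 2]] with P⁻¹ = [[−2, 7], [1, −3]], and M = P·diag(−3, 2)·P⁻¹.
Then M⁵ = P·diag(−243, 32)·P⁻¹ = [[−729, 224], [−243, 64]] · [[−2, 7], [1, −3]] = [[1682, −5775], [550, −1893]].

[[1682, −5775], [550, −1893]]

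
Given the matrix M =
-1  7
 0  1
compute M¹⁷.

[[-1, 7], [0, 1]]

M² = I (check: tr M = 0 and det M = -1), so M¹⁷ = M since 17 is odd.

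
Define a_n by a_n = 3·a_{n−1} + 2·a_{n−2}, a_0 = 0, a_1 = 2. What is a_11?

With companion matrix C = [[3, 2], [1, 0]], [a_n, a_{n−1}]ᵀ = C·[a_{n−1}, a_{n−2}]ᵀ, so [a_11, a_10]ᵀ = C¹⁰·[a_1, a_0]ᵀ.
C¹⁰ = [[283667, 159294], [79647, 44726]], giving [a_11, a_10]ᵀ = [[567334], [159294]].

567334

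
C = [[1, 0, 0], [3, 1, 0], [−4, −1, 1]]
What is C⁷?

[[1, 0, 0], [21, 1, 0], [−91, −7, 1]]

C = I + N where N = [[0, 0, 0], [3, 0, 0], [−4, −1, 0]] is strictly lower-triangular, so N³ = 0.
(I + N)⁷ = I + 7·N + 21·N² = [[1, 0, 0], [21, 1, 0], [−91, −7, 1]].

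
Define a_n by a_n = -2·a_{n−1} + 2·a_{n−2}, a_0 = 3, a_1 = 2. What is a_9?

With companion matrix T = [[-2, 2], [1, 0]], [a_n, a_{n−1}]ᵀ = T·[a_{n−1}, a_{n−2}]ᵀ, so [a_9, a_8]ᵀ = T⁸·[a_1, a_0]ᵀ.
T⁸ = [[2448, -1792], [-896, 656]], giving [a_9, a_8]ᵀ = [[-480], [176]].

-480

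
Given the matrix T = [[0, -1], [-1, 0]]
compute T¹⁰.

T² = I (check: tr T = 0 and det T = -1), so T¹⁰ = I since 10 is even.

[[1, 0], [0, 1]]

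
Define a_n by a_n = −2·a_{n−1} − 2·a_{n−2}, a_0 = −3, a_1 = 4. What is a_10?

With companion matrix T = [[−2, −2], [1, 0]], [a_n, a_{n−1}]ᵀ = T·[a_{n−1}, a_{n−2}]ᵀ, so [a_10, a_9]ᵀ = T⁹·[a_1, a_0]ᵀ.
T⁹ = [[−32, −32], [16, 0]], giving [a_10, a_9]ᵀ = [[−32], [64]].

−32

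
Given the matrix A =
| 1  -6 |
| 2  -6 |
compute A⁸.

tr A = -5 and det A = 6, so the characteristic polynomial is λ² − (-5)λ + (6) with roots -3 and -2.
Eigenvectors give P = [[3, -2], [2, -1]] with P⁻¹ = [[-1, 2], [-2, 3]], and A = P·diag(-3, -2)·P⁻¹.
Then A⁸ = P·diag(6561, 256)·P⁻¹ = [[19683, -512], [13122, -256]] · [[-1, 2], [-2, 3]] = [[-18659, 37830], [-12610, 25476]].

[[-18659, 37830], [-12610, 25476]]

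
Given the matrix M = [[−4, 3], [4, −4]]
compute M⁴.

M² = [[28, −24], [−32, 28]]
M³ = [[−208, 180], [240, −208]]
M⁴ = [[1552, −1344], [−1792, 1552]]

[[1552, −1344], [−1792, 1552]]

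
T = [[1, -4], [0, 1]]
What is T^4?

[[1, -16], [0, 1]]

T = I + N where N = [[0, -4], [0, 0]] is strictly upper-triangular, so N^2 = 0.
(I + N)^4 = I + 4·N = [[1, -16], [0, 1]].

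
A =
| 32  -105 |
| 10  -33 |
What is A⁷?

tr A = -1 and det A = -6, so the characteristic polynomial is λ² − (-1)λ + (-6) with roots 2 and -3.
Eigenvectors give P = [[7, 3], [2, 1]] with P⁻¹ = [[1, -3], [-2, 7]], and A = P·diag(2, -3)·P⁻¹.
Then A⁷ = P·diag(128, -2187)·P⁻¹ = [[896, -6561], [256, -2187]] · [[1, -3], [-2, 7]] = [[14018, -48615], [4630, -16077]].

[[14018, -48615], [4630, -16077]]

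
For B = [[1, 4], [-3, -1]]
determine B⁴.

B² = [[-11, 0], [0, -11]]
B³ = [[-11, -44], [33, 11]]
B⁴ = [[121, 0], [0, 121]]

[[121, 0], [0, 121]]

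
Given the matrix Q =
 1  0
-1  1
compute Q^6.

Q = I + N where N = [[0, 0], [-1, 0]] is strictly lower-triangular, so N^2 = 0.
(I + N)^6 = I + 6·N = [[1, 0], [-6, 1]].

[[1, 0], [-6, 1]]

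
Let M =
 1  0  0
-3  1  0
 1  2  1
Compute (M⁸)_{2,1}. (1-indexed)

-24

M = I + N where N = [[0, 0, 0], [-3, 0, 0], [1, 2, 0]] is strictly lower-triangular, so N³ = 0.
(I + N)⁸ = I + 8·N + 28·N² = [[1, 0, 0], [-24, 1, 0], [-160, 16, 1]].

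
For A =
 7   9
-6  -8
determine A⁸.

[[-509, -765], [510, 766]]

tr A = -1 and det A = -2, so the characteristic polynomial is λ² − (-1)λ + (-2) with roots 1 and -2.
Eigenvectors give P = [[3, -1], [-2, 1]] with P⁻¹ = [[1, 1], [2, 3]], and A = P·diag(1, -2)·P⁻¹.
Then A⁸ = P·diag(1, 256)·P⁻¹ = [[3, -256], [-2, 256]] · [[1, 1], [2, 3]] = [[-509, -765], [510, 766]].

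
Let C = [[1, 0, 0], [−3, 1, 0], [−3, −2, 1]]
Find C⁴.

[[1, 0, 0], [−12, 1, 0], [24, −8, 1]]

C = I + N where N = [[0, 0, 0], [−3, 0, 0], [−3, −2, 0]] is strictly lower-triangular, so N³ = 0.
(I + N)⁴ = I + 4·N + 6·N² = [[1, 0, 0], [−12, 1, 0], [24, −8, 1]].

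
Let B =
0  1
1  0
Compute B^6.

[[1, 0], [0, 1]]

B² = I (check: tr B = 0 and det B = -1), so B^6 = I since 6 is even.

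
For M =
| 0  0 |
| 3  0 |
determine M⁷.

[[0, 0], [0, 0]]

M is strictly triangular, hence nilpotent: M² = 0, so M⁷ = 0.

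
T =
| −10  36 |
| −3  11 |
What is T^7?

tr T = 1 and det T = −2, so the characteristic polynomial is λ² − (1)λ + (−2) with roots −1 and 2.
Eigenvectors give P = [[4, 3], [1, 1]] with P⁻¹ = [[1, −3], [−1, 4]], and T = P·diag(−1, 2)·P⁻¹.
Then T^7 = P·diag(−1, 128)·P⁻¹ = [[−4, 384], [−1, 128]] · [[1, −3], [−1, 4]] = [[−388, 1548], [−129, 515]].

[[−388, 1548], [−129, 515]]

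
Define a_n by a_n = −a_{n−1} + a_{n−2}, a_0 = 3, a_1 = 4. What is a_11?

191

With companion matrix C = [[−1, 1], [1, 0]], [a_n, a_{n−1}]ᵀ = C·[a_{n−1}, a_{n−2}]ᵀ, so [a_11, a_10]ᵀ = C¹⁰·[a_1, a_0]ᵀ.
C¹⁰ = [[89, −55], [−55, 34]], giving [a_11, a_10]ᵀ = [[191], [−118]].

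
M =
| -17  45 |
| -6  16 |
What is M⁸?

[[1531, -3825], [510, -1274]]

tr M = -1 and det M = -2, so the characteristic polynomial is λ² − (-1)λ + (-2) with roots -2 and 1.
Eigenvectors give P = [[3, -5], [1, -2]] with P⁻¹ = [[2, -5], [1, -3]], and M = P·diag(-2, 1)·P⁻¹.
Then M⁸ = P·diag(256, 1)·P⁻¹ = [[768, -5], [256, -2]] · [[2, -5], [1, -3]] = [[1531, -3825], [510, -1274]].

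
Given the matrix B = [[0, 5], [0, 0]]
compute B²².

B is strictly triangular, hence nilpotent: B² = 0, so B²² = 0.

[[0, 0], [0, 0]]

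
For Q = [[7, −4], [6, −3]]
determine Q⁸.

tr Q = 4 and det Q = 3, so the characteristic polynomial is λ² − (4)λ + (3) with roots 3 and 1.
Eigenvectors give P = [[−1, 2], [−1, 3]] with P⁻¹ = [[−3, 2], [−1, 1]], and Q = P·diag(3, 1)·P⁻¹.
Then Q⁸ = P·diag(6561, 1)·P⁻¹ = [[−6561, 2], [−6561, 3]] · [[−3, 2], [−1, 1]] = [[19681, −13120], [19680, −13119]].

[[19681, −13120], [19680, −13119]]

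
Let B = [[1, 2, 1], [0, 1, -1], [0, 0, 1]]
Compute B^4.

B = I + N where N = [[0, 2, 1], [0, 0, -1], [0, 0, 0]] is strictly upper-triangular, so N^3 = 0.
(I + N)^4 = I + 4·N + 6·N^2 = [[1, 8, -8], [0, 1, -4], [0, 0, 1]].

[[1, 8, -8], [0, 1, -4], [0, 0, 1]]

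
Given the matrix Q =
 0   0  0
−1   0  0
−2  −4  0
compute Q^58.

Q is strictly triangular, hence nilpotent: Q^3 = 0, so Q^58 = 0.

[[0, 0, 0], [0, 0, 0], [0, 0, 0]]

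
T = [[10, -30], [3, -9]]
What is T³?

T² = T (a projection; rank 1, trace 1), so T³ = T.

[[10, -30], [3, -9]]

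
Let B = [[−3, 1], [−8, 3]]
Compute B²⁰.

B² = I (check: tr B = 0 and det B = −1), so B²⁰ = I since 20 is even.

[[1, 0], [0, 1]]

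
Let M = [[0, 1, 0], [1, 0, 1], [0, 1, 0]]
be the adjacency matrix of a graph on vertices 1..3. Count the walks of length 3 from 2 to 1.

2

The number of length-3 walks from vertex 2 to vertex 1 is entry (2,1) of M³, where M is the adjacency matrix.
M² = [[1, 0, 1], [0, 2, 0], [1, 0, 1]]
M³ = [[0, 2, 0], [2, 0, 2], [0, 2, 0]]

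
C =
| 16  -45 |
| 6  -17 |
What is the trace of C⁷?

-127

tr C = -1 and det C = -2, so the characteristic polynomial is λ² − (-1)λ + (-2) with roots -2 and 1.
Eigenvectors give P = [[-5, -3], [-2, -1]] with P⁻¹ = [[1, -3], [-2, 5]], and C = P·diag(-2, 1)·P⁻¹.
Then C⁷ = P·diag(-128, 1)·P⁻¹ = [[640, -3], [256, -1]] · [[1, -3], [-2, 5]] = [[646, -1935], [258, -773]].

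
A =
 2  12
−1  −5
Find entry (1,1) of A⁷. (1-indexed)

tr A = −3 and det A = 2, so the characteristic polynomial is λ² − (−3)λ + (2) with roots −1 and −2.
Eigenvectors give P = [[4, −3], [−1, 1]] with P⁻¹ = [[1, 3], [1, 4]], and A = P·diag(−1, −2)·P⁻¹.
Then A⁷ = P·diag(−1, −128)·P⁻¹ = [[−4, 384], [1, −128]] · [[1, 3], [1, 4]] = [[380, 1524], [−127, −509]].

380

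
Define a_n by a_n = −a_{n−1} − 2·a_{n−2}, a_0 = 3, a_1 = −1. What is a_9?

With companion matrix Q = [[−1, −2], [1, 0]], [a_n, a_{n−1}]ᵀ = Q·[a_{n−1}, a_{n−2}]ᵀ, so [a_9, a_8]ᵀ = Q⁸·[a_1, a_0]ᵀ.
Q⁸ = [[−17, −6], [3, −14]], giving [a_9, a_8]ᵀ = [[−1], [−45]].

−1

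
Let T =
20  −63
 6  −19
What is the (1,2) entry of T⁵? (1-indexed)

tr T = 1 and det T = −2, so the characteristic polynomial is λ² − (1)λ + (−2) with roots −1 and 2.
Eigenvectors give P = [[3, −7], [1, −2]] with P⁻¹ = [[−2, 7], [−1, 3]], and T = P·diag(−1, 2)·P⁻¹.
Then T⁵ = P·diag(−1, 32)·P⁻¹ = [[−3, −224], [−1, −64]] · [[−2, 7], [−1, 3]] = [[230, −693], [66, −199]].

−693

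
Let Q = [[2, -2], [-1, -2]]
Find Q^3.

Q^2 = [[6, 0], [0, 6]]
Q^3 = [[12, -12], [-6, -12]]

[[12, -12], [-6, -12]]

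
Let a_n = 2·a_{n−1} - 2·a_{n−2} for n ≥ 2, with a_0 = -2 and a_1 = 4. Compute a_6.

With companion matrix C = [[2, -2], [1, 0]], [a_n, a_{n−1}]ᵀ = C·[a_{n−1}, a_{n−2}]ᵀ, so [a_6, a_5]ᵀ = C^5·[a_1, a_0]ᵀ.
C^5 = [[-8, 8], [-4, 0]], giving [a_6, a_5]ᵀ = [[-48], [-16]].

-48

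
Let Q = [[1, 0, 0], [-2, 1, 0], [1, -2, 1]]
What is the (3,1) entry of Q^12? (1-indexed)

Q = I + N where N = [[0, 0, 0], [-2, 0, 0], [1, -2, 0]] is strictly lower-triangular, so N^3 = 0.
(I + N)^12 = I + 12·N + 66·N^2 = [[1, 0, 0], [-24, 1, 0], [276, -24, 1]].

276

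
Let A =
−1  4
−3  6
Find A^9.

[[−57001, 76684], [−57513, 77196]]

tr A = 5 and det A = 6, so the characteristic polynomial is λ² − (5)λ + (6) with roots 3 and 2.
Eigenvectors give P = [[1, 4], [1, 3]] with P⁻¹ = [[−3, 4], [1, −1]], and A = P·diag(3, 2)·P⁻¹.
Then A^9 = P·diag(19683, 512)·P⁻¹ = [[19683, 2048], [19683, 1536]] · [[−3, 4], [1, −1]] = [[−57001, 76684], [−57513, 77196]].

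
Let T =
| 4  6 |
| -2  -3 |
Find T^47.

[[4, 6], [-2, -3]]

T² = T (a projection; rank 1, trace 1), so T^47 = T.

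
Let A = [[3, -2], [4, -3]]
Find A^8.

[[1, 0], [0, 1]]

A² = I (check: tr A = 0 and det A = -1), so A^8 = I since 8 is even.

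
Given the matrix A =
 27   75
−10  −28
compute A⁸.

[[−31269, −94575], [12610, 38086]]

tr A = −1 and det A = −6, so the characteristic polynomial is λ² − (−1)λ + (−6) with roots −3 and 2.
Eigenvectors give P = [[−5, −3], [2, 1]] with P⁻¹ = [[1, 3], [−2, −5]], and A = P·diag(−3, 2)·P⁻¹.
Then A⁸ = P·diag(6561, 256)·P⁻¹ = [[−32805, −768], [13122, 256]] · [[1, 3], [−2, −5]] = [[−31269, −94575], [12610, 38086]].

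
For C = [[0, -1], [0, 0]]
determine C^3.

[[0, 0], [0, 0]]

C is strictly triangular, hence nilpotent: C^2 = 0, so C^3 = 0.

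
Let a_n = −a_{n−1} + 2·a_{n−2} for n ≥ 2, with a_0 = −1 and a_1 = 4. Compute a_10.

With companion matrix B = [[−1, 2], [1, 0]], [a_n, a_{n−1}]ᵀ = B·[a_{n−1}, a_{n−2}]ᵀ, so [a_10, a_9]ᵀ = B⁹·[a_1, a_0]ᵀ.
B⁹ = [[−341, 342], [171, −170]], giving [a_10, a_9]ᵀ = [[−1706], [854]].

−1706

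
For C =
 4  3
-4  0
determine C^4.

[[-176, -96], [128, -48]]

C^2 = [[4, 12], [-16, -12]]
C^3 = [[-32, 12], [-16, -48]]
C^4 = [[-176, -96], [128, -48]]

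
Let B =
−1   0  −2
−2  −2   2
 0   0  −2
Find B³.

[[−1, 0, −14], [−14, −8, 4], [0, 0, −8]]

B² = [[1, 0, 6], [6, 4, −4], [0, 0, 4]]
B³ = [[−1, 0, −14], [−14, −8, 4], [0, 0, −8]]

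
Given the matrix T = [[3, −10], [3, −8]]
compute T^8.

tr T = −5 and det T = 6, so the characteristic polynomial is λ² − (−5)λ + (6) with roots −3 and −2.
Eigenvectors give P = [[−5, 2], [−3, 1]] with P⁻¹ = [[1, −2], [3, −5]], and T = P·diag(−3, −2)·P⁻¹.
Then T^8 = P·diag(6561, 256)·P⁻¹ = [[−32805, 512], [−19683, 256]] · [[1, −2], [3, −5]] = [[−31269, 63050], [−18915, 38086]].

[[−31269, 63050], [−18915, 38086]]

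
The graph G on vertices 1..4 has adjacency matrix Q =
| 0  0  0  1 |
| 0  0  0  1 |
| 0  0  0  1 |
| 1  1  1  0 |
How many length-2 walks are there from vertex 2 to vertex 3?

The number of length-2 walks from vertex 2 to vertex 3 is entry (2,3) of Q², where Q is the adjacency matrix.
Q² = [[1, 1, 1, 0], [1, 1, 1, 0], [1, 1, 1, 0], [0, 0, 0, 3]]

1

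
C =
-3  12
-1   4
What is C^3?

C² = C (a projection; rank 1, trace 1), so C^3 = C.

[[-3, 12], [-1, 4]]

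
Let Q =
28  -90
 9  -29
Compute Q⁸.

[[-2294, 7650], [-765, 2551]]

tr Q = -1 and det Q = -2, so the characteristic polynomial is λ² − (-1)λ + (-2) with roots 1 and -2.
Eigenvectors give P = [[10, 3], [3, 1]] with P⁻¹ = [[1, -3], [-3, 10]], and Q = P·diag(1, -2)·P⁻¹.
Then Q⁸ = P·diag(1, 256)·P⁻¹ = [[10, 768], [3, 256]] · [[1, -3], [-3, 10]] = [[-2294, 7650], [-765, 2551]].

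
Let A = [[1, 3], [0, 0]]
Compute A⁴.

A² = [[1, 3], [0, 0]]
A³ = [[1, 3], [0, 0]]
A⁴ = [[1, 3], [0, 0]]

[[1, 3], [0, 0]]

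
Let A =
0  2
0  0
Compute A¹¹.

A is strictly triangular, hence nilpotent: A² = 0, so A¹¹ = 0.

[[0, 0], [0, 0]]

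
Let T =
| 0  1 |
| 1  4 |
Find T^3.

[[4, 17], [17, 72]]

T^2 = [[1, 4], [4, 17]]
T^3 = [[4, 17], [17, 72]]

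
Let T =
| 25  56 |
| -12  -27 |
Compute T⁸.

tr T = -2 and det T = -3, so the characteristic polynomial is λ² − (-2)λ + (-3) with roots 1 and -3.
Eigenvectors give P = [[-7, 2], [3, -1]] with P⁻¹ = [[-1, -2], [-3, -7]], and T = P·diag(1, -3)·P⁻¹.
Then T⁸ = P·diag(1, 6561)·P⁻¹ = [[-7, 13122], [3, -6561]] · [[-1, -2], [-3, -7]] = [[-39359, -91840], [19680, 45921]].

[[-39359, -91840], [19680, 45921]]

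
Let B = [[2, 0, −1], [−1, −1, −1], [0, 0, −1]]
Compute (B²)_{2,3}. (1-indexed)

3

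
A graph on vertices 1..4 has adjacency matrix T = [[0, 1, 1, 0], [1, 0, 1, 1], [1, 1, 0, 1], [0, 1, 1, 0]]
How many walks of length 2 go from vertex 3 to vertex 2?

The number of length-2 walks from vertex 3 to vertex 2 is entry (3,2) of T², where T is the adjacency matrix.
T² = [[2, 1, 1, 2], [1, 3, 2, 1], [1, 2, 3, 1], [2, 1, 1, 2]]

2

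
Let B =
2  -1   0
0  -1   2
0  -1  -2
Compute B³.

[[8, -1, 2], [0, 7, 10], [0, -5, 2]]

B² = [[4, -1, -2], [0, -1, -6], [0, 3, 2]]
B³ = [[8, -1, 2], [0, 7, 10], [0, -5, 2]]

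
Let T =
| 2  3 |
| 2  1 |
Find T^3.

[[38, 39], [26, 25]]

T^2 = [[10, 9], [6, 7]]
T^3 = [[38, 39], [26, 25]]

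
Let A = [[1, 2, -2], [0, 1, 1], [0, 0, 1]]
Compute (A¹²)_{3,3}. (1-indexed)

A = I + N where N = [[0, 2, -2], [0, 0, 1], [0, 0, 0]] is strictly upper-triangular, so N³ = 0.
(I + N)¹² = I + 12·N + 66·N² = [[1, 24, 108], [0, 1, 12], [0, 0, 1]].

1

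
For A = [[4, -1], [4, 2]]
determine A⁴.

[[0, -72], [288, -144]]

A² = [[12, -6], [24, 0]]
A³ = [[24, -24], [96, -24]]
A⁴ = [[0, -72], [288, -144]]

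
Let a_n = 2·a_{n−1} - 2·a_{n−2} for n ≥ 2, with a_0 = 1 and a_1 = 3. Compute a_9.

With companion matrix C = [[2, -2], [1, 0]], [a_n, a_{n−1}]ᵀ = C·[a_{n−1}, a_{n−2}]ᵀ, so [a_9, a_8]ᵀ = C^8·[a_1, a_0]ᵀ.
C^8 = [[16, 0], [0, 16]], giving [a_9, a_8]ᵀ = [[48], [16]].

48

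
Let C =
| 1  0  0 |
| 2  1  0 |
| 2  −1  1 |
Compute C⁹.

[[1, 0, 0], [18, 1, 0], [−54, −9, 1]]

C = I + N where N = [[0, 0, 0], [2, 0, 0], [2, −1, 0]] is strictly lower-triangular, so N³ = 0.
(I + N)⁹ = I + 9·N + 36·N² = [[1, 0, 0], [18, 1, 0], [−54, −9, 1]].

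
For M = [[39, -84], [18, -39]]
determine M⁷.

tr M = 0 and det M = -9, so the characteristic polynomial is λ² − (0)λ + (-9) with roots 3 and -3.
Eigenvectors give P = [[7, 2], [3, 1]] with P⁻¹ = [[1, -2], [-3, 7]], and M = P·diag(3, -3)·P⁻¹.
Then M⁷ = P·diag(2187, -2187)·P⁻¹ = [[15309, -4374], [6561, -2187]] · [[1, -2], [-3, 7]] = [[28431, -61236], [13122, -28431]].

[[28431, -61236], [13122, -28431]]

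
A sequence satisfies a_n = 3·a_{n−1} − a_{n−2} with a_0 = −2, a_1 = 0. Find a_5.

42

With companion matrix C = [[3, −1], [1, 0]], [a_n, a_{n−1}]ᵀ = C·[a_{n−1}, a_{n−2}]ᵀ, so [a_5, a_4]ᵀ = C^4·[a_1, a_0]ᵀ.
C^4 = [[55, −21], [21, −8]], giving [a_5, a_4]ᵀ = [[42], [16]].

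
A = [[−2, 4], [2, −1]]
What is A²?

[[12, −12], [−6, 9]]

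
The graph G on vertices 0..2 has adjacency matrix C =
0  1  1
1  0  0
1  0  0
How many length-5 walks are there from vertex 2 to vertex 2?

0

The number of length-5 walks from vertex 2 to vertex 2 is entry (2,2) of C⁵, where C is the adjacency matrix.
C² = [[2, 0, 0], [0, 1, 1], [0, 1, 1]]
C³ = [[0, 2, 2], [2, 0, 0], [2, 0, 0]]
C⁴ = [[4, 0, 0], [0, 2, 2], [0, 2, 2]]
C⁵ = [[0, 4, 4], [4, 0, 0], [4, 0, 0]]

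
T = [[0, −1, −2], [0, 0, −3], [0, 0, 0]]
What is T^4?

[[0, 0, 0], [0, 0, 0], [0, 0, 0]]

T is strictly triangular, hence nilpotent: T^3 = 0, so T^4 = 0.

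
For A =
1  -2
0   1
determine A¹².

A = I + N where N = [[0, -2], [0, 0]] is strictly upper-triangular, so N² = 0.
(I + N)¹² = I + 12·N = [[1, -24], [0, 1]].

[[1, -24], [0, 1]]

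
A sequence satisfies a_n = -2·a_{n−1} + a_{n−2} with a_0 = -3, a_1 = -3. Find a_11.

With companion matrix T = [[-2, 1], [1, 0]], [a_n, a_{n−1}]ᵀ = T·[a_{n−1}, a_{n−2}]ᵀ, so [a_11, a_10]ᵀ = T¹⁰·[a_1, a_0]ᵀ.
T¹⁰ = [[5741, -2378], [-2378, 985]], giving [a_11, a_10]ᵀ = [[-10089], [4179]].

-10089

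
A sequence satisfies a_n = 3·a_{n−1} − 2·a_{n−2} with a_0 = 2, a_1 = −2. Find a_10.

With companion matrix A = [[3, −2], [1, 0]], [a_n, a_{n−1}]ᵀ = A·[a_{n−1}, a_{n−2}]ᵀ, so [a_10, a_9]ᵀ = A⁹·[a_1, a_0]ᵀ.
A⁹ = [[1023, −1022], [511, −510]], giving [a_10, a_9]ᵀ = [[−4090], [−2042]].

−4090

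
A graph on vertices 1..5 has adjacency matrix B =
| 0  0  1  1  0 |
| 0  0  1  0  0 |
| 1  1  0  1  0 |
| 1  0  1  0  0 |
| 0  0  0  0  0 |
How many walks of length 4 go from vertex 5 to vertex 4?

0

The number of length-4 walks from vertex 5 to vertex 4 is entry (5,4) of B⁴, where B is the adjacency matrix.
B² = [[2, 1, 1, 1, 0], [1, 1, 0, 1, 0], [1, 0, 3, 1, 0], [1, 1, 1, 2, 0], [0, 0, 0, 0, 0]]
B³ = [[2, 1, 4, 3, 0], [1, 0, 3, 1, 0], [4, 3, 2, 4, 0], [3, 1, 4, 2, 0], [0, 0, 0, 0, 0]]
B⁴ = [[7, 4, 6, 6, 0], [4, 3, 2, 4, 0], [6, 2, 11, 6, 0], [6, 4, 6, 7, 0], [0, 0, 0, 0, 0]]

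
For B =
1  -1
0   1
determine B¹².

B = I + N where N = [[0, -1], [0, 0]] is strictly upper-triangular, so N² = 0.
(I + N)¹² = I + 12·N = [[1, -12], [0, 1]].

[[1, -12], [0, 1]]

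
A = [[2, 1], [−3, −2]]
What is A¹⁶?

A² = I (check: tr A = 0 and det A = −1), so A¹⁶ = I since 16 is even.

[[1, 0], [0, 1]]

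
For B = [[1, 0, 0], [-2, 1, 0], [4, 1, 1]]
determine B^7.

B = I + N where N = [[0, 0, 0], [-2, 0, 0], [4, 1, 0]] is strictly lower-triangular, so N^3 = 0.
(I + N)^7 = I + 7·N + 21·N^2 = [[1, 0, 0], [-14, 1, 0], [-14, 7, 1]].

[[1, 0, 0], [-14, 1, 0], [-14, 7, 1]]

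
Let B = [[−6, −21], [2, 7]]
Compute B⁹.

[[−6, −21], [2, 7]]

B² = B (a projection; rank 1, trace 1), so B⁹ = B.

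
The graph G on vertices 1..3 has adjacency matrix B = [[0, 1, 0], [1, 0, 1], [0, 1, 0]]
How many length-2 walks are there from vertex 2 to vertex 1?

The number of length-2 walks from vertex 2 to vertex 1 is entry (2,1) of B^2, where B is the adjacency matrix.
B^2 = [[1, 0, 1], [0, 2, 0], [1, 0, 1]]

0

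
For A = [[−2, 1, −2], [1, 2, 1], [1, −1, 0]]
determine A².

[[3, 2, 5], [1, 4, 0], [−3, −1, −3]]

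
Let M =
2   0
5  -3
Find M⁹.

[[512, 0], [20195, -19683]]

tr M = -1 and det M = -6, so the characteristic polynomial is λ² − (-1)λ + (-6) with roots 2 and -3.
Eigenvectors give P = [[1, 0], [1, -1]] with P⁻¹ = [[1, 0], [1, -1]], and M = P·diag(2, -3)·P⁻¹.
Then M⁹ = P·diag(512, -19683)·P⁻¹ = [[512, 0], [512, 19683]] · [[1, 0], [1, -1]] = [[512, 0], [20195, -19683]].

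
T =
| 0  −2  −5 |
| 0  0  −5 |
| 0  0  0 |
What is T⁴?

[[0, 0, 0], [0, 0, 0], [0, 0, 0]]

T is strictly triangular, hence nilpotent: T³ = 0, so T⁴ = 0.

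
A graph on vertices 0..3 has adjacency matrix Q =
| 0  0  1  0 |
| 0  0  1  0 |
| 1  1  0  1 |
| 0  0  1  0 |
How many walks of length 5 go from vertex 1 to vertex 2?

9

The number of length-5 walks from vertex 1 to vertex 2 is entry (1,2) of Q⁵, where Q is the adjacency matrix.
Q² = [[1, 1, 0, 1], [1, 1, 0, 1], [0, 0, 3, 0], [1, 1, 0, 1]]
Q³ = [[0, 0, 3, 0], [0, 0, 3, 0], [3, 3, 0, 3], [0, 0, 3, 0]]
Q⁴ = [[3, 3, 0, 3], [3, 3, 0, 3], [0, 0, 9, 0], [3, 3, 0, 3]]
Q⁵ = [[0, 0, 9, 0], [0, 0, 9, 0], [9, 9, 0, 9], [0, 0, 9, 0]]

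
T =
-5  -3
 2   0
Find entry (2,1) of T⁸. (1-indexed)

tr T = -5 and det T = 6, so the characteristic polynomial is λ² − (-5)λ + (6) with roots -2 and -3.
Eigenvectors give P = [[-1, 3], [1, -2]] with P⁻¹ = [[2, 3], [1, 1]], and T = P·diag(-2, -3)·P⁻¹.
Then T⁸ = P·diag(256, 6561)·P⁻¹ = [[-256, 19683], [256, -13122]] · [[2, 3], [1, 1]] = [[19171, 18915], [-12610, -12354]].

-12610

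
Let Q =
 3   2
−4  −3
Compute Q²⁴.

[[1, 0], [0, 1]]

Q² = I (check: tr Q = 0 and det Q = −1), so Q²⁴ = I since 24 is even.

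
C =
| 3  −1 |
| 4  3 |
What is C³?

[[−9, −23], [92, −9]]

C² = [[5, −6], [24, 5]]
C³ = [[−9, −23], [92, −9]]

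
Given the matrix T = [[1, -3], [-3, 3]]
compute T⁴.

T² = [[10, -12], [-12, 18]]
T³ = [[46, -66], [-66, 90]]
T⁴ = [[244, -336], [-336, 468]]

[[244, -336], [-336, 468]]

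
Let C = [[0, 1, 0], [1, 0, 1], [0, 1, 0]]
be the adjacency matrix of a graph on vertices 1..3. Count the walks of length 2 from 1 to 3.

1

The number of length-2 walks from vertex 1 to vertex 3 is entry (1,3) of C^2, where C is the adjacency matrix.
C^2 = [[1, 0, 1], [0, 2, 0], [1, 0, 1]]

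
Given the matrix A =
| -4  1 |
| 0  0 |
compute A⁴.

[[256, -64], [0, 0]]

A² = [[16, -4], [0, 0]]
A³ = [[-64, 16], [0, 0]]
A⁴ = [[256, -64], [0, 0]]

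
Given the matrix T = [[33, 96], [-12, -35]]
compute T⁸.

[[-52479, -157440], [19680, 59041]]

tr T = -2 and det T = -3, so the characteristic polynomial is λ² − (-2)λ + (-3) with roots -3 and 1.
Eigenvectors give P = [[-8, 3], [3, -1]] with P⁻¹ = [[1, 3], [3, 8]], and T = P·diag(-3, 1)·P⁻¹.
Then T⁸ = P·diag(6561, 1)·P⁻¹ = [[-52488, 3], [19683, -1]] · [[1, 3], [3, 8]] = [[-52479, -157440], [19680, 59041]].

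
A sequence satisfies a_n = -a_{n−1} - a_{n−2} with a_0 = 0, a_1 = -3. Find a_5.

3

With companion matrix M = [[-1, -1], [1, 0]], [a_n, a_{n−1}]ᵀ = M·[a_{n−1}, a_{n−2}]ᵀ, so [a_5, a_4]ᵀ = M⁴·[a_1, a_0]ᵀ.
M⁴ = [[-1, -1], [1, 0]], giving [a_5, a_4]ᵀ = [[3], [-3]].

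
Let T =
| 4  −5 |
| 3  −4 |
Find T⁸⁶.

[[1, 0], [0, 1]]

T² = I (check: tr T = 0 and det T = −1), so T⁸⁶ = I since 86 is even.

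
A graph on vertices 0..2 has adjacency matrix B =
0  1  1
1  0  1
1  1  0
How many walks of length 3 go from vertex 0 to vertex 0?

The number of length-3 walks from vertex 0 to vertex 0 is entry (0,0) of B³, where B is the adjacency matrix.
B² = [[2, 1, 1], [1, 2, 1], [1, 1, 2]]
B³ = [[2, 3, 3], [3, 2, 3], [3, 3, 2]]

2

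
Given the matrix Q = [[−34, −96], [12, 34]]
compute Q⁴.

tr Q = 0 and det Q = −4, so the characteristic polynomial is λ² − (0)λ + (−4) with roots −2 and 2.
Eigenvectors give P = [[−3, −8], [1, 3]] with P⁻¹ = [[−3, −8], [1, 3]], and Q = P·diag(−2, 2)·P⁻¹.
Then Q⁴ = P·diag(16, 16)·P⁻¹ = [[−48, −128], [16, 48]] · [[−3, −8], [1, 3]] = [[16, 0], [0, 16]].

[[16, 0], [0, 16]]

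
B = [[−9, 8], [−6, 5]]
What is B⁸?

tr B = −4 and det B = 3, so the characteristic polynomial is λ² − (−4)λ + (3) with roots −3 and −1.
Eigenvectors give P = [[−4, −1], [−3, −1]] with P⁻¹ = [[−1, 1], [3, −4]], and B = P·diag(−3, −1)·P⁻¹.
Then B⁸ = P·diag(6561, 1)·P⁻¹ = [[−26244, −1], [−19683, −1]] · [[−1, 1], [3, −4]] = [[26241, −26240], [19680, −19679]].

[[26241, −26240], [19680, −19679]]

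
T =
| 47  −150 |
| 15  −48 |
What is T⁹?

[[182267, −605850], [60585, −201438]]

tr T = −1 and det T = −6, so the characteristic polynomial is λ² − (−1)λ + (−6) with roots −3 and 2.
Eigenvectors give P = [[−3, −10], [−1, −3]] with P⁻¹ = [[3, −10], [−1, 3]], and T = P·diag(−3, 2)·P⁻¹.
Then T⁹ = P·diag(−19683, 512)·P⁻¹ = [[59049, −5120], [19683, −1536]] · [[3, −10], [−1, 3]] = [[182267, −605850], [60585, −201438]].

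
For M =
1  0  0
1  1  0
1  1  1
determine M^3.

[[1, 0, 0], [3, 1, 0], [6, 3, 1]]

M = I + N where N = [[0, 0, 0], [1, 0, 0], [1, 1, 0]] is strictly lower-triangular, so N^3 = 0.
(I + N)^3 = I + 3·N + 3·N^2 = [[1, 0, 0], [3, 1, 0], [6, 3, 1]].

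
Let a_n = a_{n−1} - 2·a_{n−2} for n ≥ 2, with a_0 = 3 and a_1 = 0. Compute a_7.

-30

With companion matrix M = [[1, -2], [1, 0]], [a_n, a_{n−1}]ᵀ = M·[a_{n−1}, a_{n−2}]ᵀ, so [a_7, a_6]ᵀ = M^6·[a_1, a_0]ᵀ.
M^6 = [[7, -10], [5, 2]], giving [a_7, a_6]ᵀ = [[-30], [6]].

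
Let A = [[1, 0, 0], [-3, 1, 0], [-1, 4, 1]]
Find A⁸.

A = I + N where N = [[0, 0, 0], [-3, 0, 0], [-1, 4, 0]] is strictly lower-triangular, so N³ = 0.
(I + N)⁸ = I + 8·N + 28·N² = [[1, 0, 0], [-24, 1, 0], [-344, 32, 1]].

[[1, 0, 0], [-24, 1, 0], [-344, 32, 1]]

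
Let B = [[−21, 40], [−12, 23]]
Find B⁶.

[[−3639, 7280], [−2184, 4369]]

tr B = 2 and det B = −3, so the characteristic polynomial is λ² − (2)λ + (−3) with roots −1 and 3.
Eigenvectors give P = [[2, −5], [1, −3]] with P⁻¹ = [[3, −5], [1, −2]], and B = P·diag(−1, 3)·P⁻¹.
Then B⁶ = P·diag(1, 729)·P⁻¹ = [[2, −3645], [1, −2187]] · [[3, −5], [1, −2]] = [[−3639, 7280], [−2184, 4369]].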